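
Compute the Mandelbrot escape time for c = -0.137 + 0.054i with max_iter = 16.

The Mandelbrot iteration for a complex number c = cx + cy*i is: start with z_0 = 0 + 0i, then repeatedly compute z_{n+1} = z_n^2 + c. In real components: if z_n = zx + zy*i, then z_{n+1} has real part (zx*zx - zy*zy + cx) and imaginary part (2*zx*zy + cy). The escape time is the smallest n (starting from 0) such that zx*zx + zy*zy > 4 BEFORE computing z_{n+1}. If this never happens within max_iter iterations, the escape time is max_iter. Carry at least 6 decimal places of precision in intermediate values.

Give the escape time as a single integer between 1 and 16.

Answer: 16

Derivation:
z_0 = 0 + 0i, c = -0.1370 + 0.0540i
Iter 1: z = -0.1370 + 0.0540i, |z|^2 = 0.0217
Iter 2: z = -0.1211 + 0.0392i, |z|^2 = 0.0162
Iter 3: z = -0.1239 + 0.0445i, |z|^2 = 0.0173
Iter 4: z = -0.1236 + 0.0430i, |z|^2 = 0.0171
Iter 5: z = -0.1236 + 0.0434i, |z|^2 = 0.0171
Iter 6: z = -0.1236 + 0.0433i, |z|^2 = 0.0172
Iter 7: z = -0.1236 + 0.0433i, |z|^2 = 0.0172
Iter 8: z = -0.1236 + 0.0433i, |z|^2 = 0.0172
Iter 9: z = -0.1236 + 0.0433i, |z|^2 = 0.0172
Iter 10: z = -0.1236 + 0.0433i, |z|^2 = 0.0172
Iter 11: z = -0.1236 + 0.0433i, |z|^2 = 0.0172
Iter 12: z = -0.1236 + 0.0433i, |z|^2 = 0.0172
Iter 13: z = -0.1236 + 0.0433i, |z|^2 = 0.0172
Iter 14: z = -0.1236 + 0.0433i, |z|^2 = 0.0172
Iter 15: z = -0.1236 + 0.0433i, |z|^2 = 0.0172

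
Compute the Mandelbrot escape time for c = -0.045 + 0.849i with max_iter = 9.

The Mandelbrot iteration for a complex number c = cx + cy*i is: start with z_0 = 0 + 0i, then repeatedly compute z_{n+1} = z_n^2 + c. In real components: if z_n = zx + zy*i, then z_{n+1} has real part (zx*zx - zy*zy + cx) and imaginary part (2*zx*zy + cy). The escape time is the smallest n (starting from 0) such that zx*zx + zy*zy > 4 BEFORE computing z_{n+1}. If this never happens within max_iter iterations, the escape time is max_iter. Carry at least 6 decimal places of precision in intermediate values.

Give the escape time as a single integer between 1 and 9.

z_0 = 0 + 0i, c = -0.0450 + 0.8490i
Iter 1: z = -0.0450 + 0.8490i, |z|^2 = 0.7228
Iter 2: z = -0.7638 + 0.7726i, |z|^2 = 1.1802
Iter 3: z = -0.0585 + -0.3312i, |z|^2 = 0.1131
Iter 4: z = -0.1512 + 0.8878i, |z|^2 = 0.8110
Iter 5: z = -0.8103 + 0.5805i, |z|^2 = 0.9935
Iter 6: z = 0.2746 + -0.0916i, |z|^2 = 0.0838
Iter 7: z = 0.0220 + 0.7987i, |z|^2 = 0.6384
Iter 8: z = -0.6824 + 0.8842i, |z|^2 = 1.2474

Answer: 9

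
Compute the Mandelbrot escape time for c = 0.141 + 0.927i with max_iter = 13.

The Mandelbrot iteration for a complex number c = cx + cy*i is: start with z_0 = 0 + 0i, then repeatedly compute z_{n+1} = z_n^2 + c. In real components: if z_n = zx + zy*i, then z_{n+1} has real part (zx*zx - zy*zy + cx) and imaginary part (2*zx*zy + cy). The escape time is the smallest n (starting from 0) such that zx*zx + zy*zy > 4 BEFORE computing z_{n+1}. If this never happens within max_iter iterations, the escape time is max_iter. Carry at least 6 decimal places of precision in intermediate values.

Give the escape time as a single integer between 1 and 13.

Answer: 4

Derivation:
z_0 = 0 + 0i, c = 0.1410 + 0.9270i
Iter 1: z = 0.1410 + 0.9270i, |z|^2 = 0.8792
Iter 2: z = -0.6984 + 1.1884i, |z|^2 = 1.9002
Iter 3: z = -0.7835 + -0.7331i, |z|^2 = 1.1513
Iter 4: z = 0.2174 + 2.0758i, |z|^2 = 4.3560
Escaped at iteration 4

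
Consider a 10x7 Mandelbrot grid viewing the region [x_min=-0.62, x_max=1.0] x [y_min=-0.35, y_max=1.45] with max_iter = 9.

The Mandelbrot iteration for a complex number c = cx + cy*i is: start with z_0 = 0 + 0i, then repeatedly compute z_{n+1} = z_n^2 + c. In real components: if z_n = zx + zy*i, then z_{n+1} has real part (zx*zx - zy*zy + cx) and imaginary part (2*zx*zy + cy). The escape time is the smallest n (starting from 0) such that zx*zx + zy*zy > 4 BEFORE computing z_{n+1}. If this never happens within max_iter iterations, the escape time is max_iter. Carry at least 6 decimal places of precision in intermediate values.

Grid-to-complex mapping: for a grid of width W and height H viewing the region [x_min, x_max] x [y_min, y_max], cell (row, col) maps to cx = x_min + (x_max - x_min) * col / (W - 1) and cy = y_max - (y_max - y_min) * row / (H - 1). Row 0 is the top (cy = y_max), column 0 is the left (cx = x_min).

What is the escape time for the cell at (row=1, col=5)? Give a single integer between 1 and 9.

z_0 = 0 + 0i, c = 0.2800 + 1.1500i
Iter 1: z = 0.2800 + 1.1500i, |z|^2 = 1.4009
Iter 2: z = -0.9641 + 1.7940i, |z|^2 = 4.1479
Escaped at iteration 2

Answer: 2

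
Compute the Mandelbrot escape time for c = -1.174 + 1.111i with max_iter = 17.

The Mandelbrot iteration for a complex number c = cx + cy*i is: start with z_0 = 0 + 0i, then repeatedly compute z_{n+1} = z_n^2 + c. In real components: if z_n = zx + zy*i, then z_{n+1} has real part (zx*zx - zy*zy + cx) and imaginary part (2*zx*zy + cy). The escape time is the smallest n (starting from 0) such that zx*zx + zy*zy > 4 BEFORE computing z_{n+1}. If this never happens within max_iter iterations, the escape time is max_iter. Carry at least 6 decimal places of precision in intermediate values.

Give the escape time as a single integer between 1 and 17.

Answer: 3

Derivation:
z_0 = 0 + 0i, c = -1.1740 + 1.1110i
Iter 1: z = -1.1740 + 1.1110i, |z|^2 = 2.6126
Iter 2: z = -1.0300 + -1.4976i, |z|^2 = 3.3039
Iter 3: z = -2.3559 + 4.1962i, |z|^2 = 23.1588
Escaped at iteration 3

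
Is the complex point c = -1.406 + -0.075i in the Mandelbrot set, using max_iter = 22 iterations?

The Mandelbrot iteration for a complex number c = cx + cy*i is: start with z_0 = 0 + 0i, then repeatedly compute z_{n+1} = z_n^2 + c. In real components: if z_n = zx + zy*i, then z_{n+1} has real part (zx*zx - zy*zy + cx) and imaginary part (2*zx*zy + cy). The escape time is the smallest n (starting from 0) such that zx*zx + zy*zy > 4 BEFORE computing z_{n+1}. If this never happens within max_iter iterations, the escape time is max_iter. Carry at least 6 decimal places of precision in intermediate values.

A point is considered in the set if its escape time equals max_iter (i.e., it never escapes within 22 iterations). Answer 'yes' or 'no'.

Answer: no

Derivation:
z_0 = 0 + 0i, c = -1.4060 + -0.0750i
Iter 1: z = -1.4060 + -0.0750i, |z|^2 = 1.9825
Iter 2: z = 0.5652 + 0.1359i, |z|^2 = 0.3379
Iter 3: z = -1.1050 + 0.0786i, |z|^2 = 1.2272
Iter 4: z = -0.1911 + -0.2488i, |z|^2 = 0.0984
Iter 5: z = -1.4313 + 0.0201i, |z|^2 = 2.0492
Iter 6: z = 0.6423 + -0.1325i, |z|^2 = 0.4302
Iter 7: z = -1.0110 + -0.2453i, |z|^2 = 1.0822
Iter 8: z = -0.4441 + 0.4209i, |z|^2 = 0.3744
Iter 9: z = -1.3859 + -0.4489i, |z|^2 = 2.1223
Iter 10: z = 0.3133 + 1.1692i, |z|^2 = 1.4652
Iter 11: z = -2.6749 + 0.6576i, |z|^2 = 7.5875
Escaped at iteration 11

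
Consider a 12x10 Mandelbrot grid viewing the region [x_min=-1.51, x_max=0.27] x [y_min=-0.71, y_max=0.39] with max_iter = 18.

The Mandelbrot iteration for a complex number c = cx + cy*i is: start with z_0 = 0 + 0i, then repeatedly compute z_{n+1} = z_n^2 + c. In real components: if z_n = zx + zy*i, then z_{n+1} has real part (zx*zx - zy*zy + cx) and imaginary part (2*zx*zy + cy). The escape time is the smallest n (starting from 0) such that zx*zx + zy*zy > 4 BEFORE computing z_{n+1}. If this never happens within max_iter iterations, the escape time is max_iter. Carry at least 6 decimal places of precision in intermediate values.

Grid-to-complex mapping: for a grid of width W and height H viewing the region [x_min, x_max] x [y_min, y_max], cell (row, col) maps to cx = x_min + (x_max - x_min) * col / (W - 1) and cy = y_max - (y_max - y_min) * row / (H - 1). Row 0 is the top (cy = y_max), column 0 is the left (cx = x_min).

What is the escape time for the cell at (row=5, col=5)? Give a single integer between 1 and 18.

Answer: 18

Derivation:
z_0 = 0 + 0i, c = -0.7009 + -0.2211i
Iter 1: z = -0.7009 + -0.2211i, |z|^2 = 0.5402
Iter 2: z = -0.2585 + 0.0888i, |z|^2 = 0.0747
Iter 3: z = -0.6420 + -0.2670i, |z|^2 = 0.4834
Iter 4: z = -0.3601 + 0.1218i, |z|^2 = 0.1445
Iter 5: z = -0.5861 + -0.3088i, |z|^2 = 0.4388
Iter 6: z = -0.4528 + 0.1408i, |z|^2 = 0.2249
Iter 7: z = -0.5157 + -0.3487i, |z|^2 = 0.3875
Iter 8: z = -0.5565 + 0.1385i, |z|^2 = 0.3289
Iter 9: z = -0.4104 + -0.3753i, |z|^2 = 0.3093
Iter 10: z = -0.6733 + 0.0869i, |z|^2 = 0.4609
Iter 11: z = -0.2551 + -0.3381i, |z|^2 = 0.1794
Iter 12: z = -0.7502 + -0.0486i, |z|^2 = 0.5651
Iter 13: z = -0.1405 + -0.1482i, |z|^2 = 0.0417
Iter 14: z = -0.7031 + -0.1795i, |z|^2 = 0.5266
Iter 15: z = -0.2387 + 0.0313i, |z|^2 = 0.0580
Iter 16: z = -0.6449 + -0.2360i, |z|^2 = 0.4716
Iter 17: z = -0.3407 + 0.0833i, |z|^2 = 0.1230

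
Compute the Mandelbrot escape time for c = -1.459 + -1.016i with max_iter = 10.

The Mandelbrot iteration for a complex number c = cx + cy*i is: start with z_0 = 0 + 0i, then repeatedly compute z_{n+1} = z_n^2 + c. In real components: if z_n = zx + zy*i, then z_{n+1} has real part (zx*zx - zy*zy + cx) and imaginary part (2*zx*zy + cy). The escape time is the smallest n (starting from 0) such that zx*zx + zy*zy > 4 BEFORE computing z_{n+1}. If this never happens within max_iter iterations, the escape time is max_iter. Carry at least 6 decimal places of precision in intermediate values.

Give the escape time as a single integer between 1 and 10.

z_0 = 0 + 0i, c = -1.4590 + -1.0160i
Iter 1: z = -1.4590 + -1.0160i, |z|^2 = 3.1609
Iter 2: z = -0.3626 + 1.9487i, |z|^2 = 3.9288
Iter 3: z = -5.1249 + -2.4291i, |z|^2 = 32.1653
Escaped at iteration 3

Answer: 3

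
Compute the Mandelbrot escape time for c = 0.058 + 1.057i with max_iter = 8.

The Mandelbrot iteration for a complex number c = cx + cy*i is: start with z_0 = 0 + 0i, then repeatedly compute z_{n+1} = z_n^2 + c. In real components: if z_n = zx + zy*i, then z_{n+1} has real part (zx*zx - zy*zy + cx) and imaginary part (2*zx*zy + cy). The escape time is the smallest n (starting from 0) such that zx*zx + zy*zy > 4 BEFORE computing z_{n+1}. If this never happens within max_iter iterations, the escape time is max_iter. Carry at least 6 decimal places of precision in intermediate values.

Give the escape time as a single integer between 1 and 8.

z_0 = 0 + 0i, c = 0.0580 + 1.0570i
Iter 1: z = 0.0580 + 1.0570i, |z|^2 = 1.1206
Iter 2: z = -1.0559 + 1.1796i, |z|^2 = 2.5064
Iter 3: z = -0.2186 + -1.4341i, |z|^2 = 2.1043
Iter 4: z = -1.9508 + 1.6840i, |z|^2 = 6.6412
Escaped at iteration 4

Answer: 4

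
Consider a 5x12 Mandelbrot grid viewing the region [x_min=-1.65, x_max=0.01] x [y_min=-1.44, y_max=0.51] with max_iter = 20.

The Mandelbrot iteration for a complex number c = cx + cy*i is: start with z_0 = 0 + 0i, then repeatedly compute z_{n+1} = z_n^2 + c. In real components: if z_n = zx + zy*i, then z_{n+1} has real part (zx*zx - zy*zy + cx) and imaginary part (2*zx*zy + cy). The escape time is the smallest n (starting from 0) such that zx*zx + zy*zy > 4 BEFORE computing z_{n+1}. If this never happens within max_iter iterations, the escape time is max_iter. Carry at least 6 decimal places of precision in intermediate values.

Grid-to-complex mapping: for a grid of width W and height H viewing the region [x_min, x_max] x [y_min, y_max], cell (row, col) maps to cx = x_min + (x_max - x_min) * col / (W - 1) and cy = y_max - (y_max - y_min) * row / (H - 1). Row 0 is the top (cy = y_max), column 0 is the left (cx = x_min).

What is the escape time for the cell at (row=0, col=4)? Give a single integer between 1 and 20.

Answer: 20

Derivation:
z_0 = 0 + 0i, c = 0.0100 + 0.5100i
Iter 1: z = 0.0100 + 0.5100i, |z|^2 = 0.2602
Iter 2: z = -0.2500 + 0.5202i, |z|^2 = 0.3331
Iter 3: z = -0.1981 + 0.2499i, |z|^2 = 0.1017
Iter 4: z = -0.0132 + 0.4110i, |z|^2 = 0.1691
Iter 5: z = -0.1587 + 0.4991i, |z|^2 = 0.2743
Iter 6: z = -0.2140 + 0.3515i, |z|^2 = 0.1694
Iter 7: z = -0.0678 + 0.3596i, |z|^2 = 0.1339
Iter 8: z = -0.1147 + 0.4612i, |z|^2 = 0.2259
Iter 9: z = -0.1896 + 0.4042i, |z|^2 = 0.1993
Iter 10: z = -0.1174 + 0.3567i, |z|^2 = 0.1411
Iter 11: z = -0.1035 + 0.4262i, |z|^2 = 0.1924
Iter 12: z = -0.1610 + 0.4218i, |z|^2 = 0.2038
Iter 13: z = -0.1420 + 0.3742i, |z|^2 = 0.1602
Iter 14: z = -0.1099 + 0.4037i, |z|^2 = 0.1751
Iter 15: z = -0.1409 + 0.4213i, |z|^2 = 0.1973
Iter 16: z = -0.1476 + 0.3913i, |z|^2 = 0.1749
Iter 17: z = -0.1213 + 0.3945i, |z|^2 = 0.1703
Iter 18: z = -0.1309 + 0.4143i, |z|^2 = 0.1888
Iter 19: z = -0.1445 + 0.4015i, |z|^2 = 0.1821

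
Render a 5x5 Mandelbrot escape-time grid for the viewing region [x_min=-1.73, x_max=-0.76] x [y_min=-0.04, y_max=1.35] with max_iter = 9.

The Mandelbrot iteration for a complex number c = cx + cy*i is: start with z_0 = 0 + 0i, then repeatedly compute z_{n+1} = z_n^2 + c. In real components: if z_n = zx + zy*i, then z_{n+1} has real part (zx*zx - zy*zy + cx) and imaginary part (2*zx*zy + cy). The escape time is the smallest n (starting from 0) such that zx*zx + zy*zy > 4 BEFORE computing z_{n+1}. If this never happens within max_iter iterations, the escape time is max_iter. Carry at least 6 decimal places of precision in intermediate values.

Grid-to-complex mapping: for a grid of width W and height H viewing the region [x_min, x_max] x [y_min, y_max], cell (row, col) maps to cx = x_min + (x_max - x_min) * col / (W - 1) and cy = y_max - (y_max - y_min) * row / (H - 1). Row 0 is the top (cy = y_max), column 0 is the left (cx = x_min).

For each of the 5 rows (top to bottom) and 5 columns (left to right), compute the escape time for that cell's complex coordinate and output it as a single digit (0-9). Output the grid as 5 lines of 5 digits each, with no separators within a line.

(row=0, col=0): c = -1.7300 + 1.3500i → escape time 1
(row=0, col=1): c = -1.4875 + 1.3500i → escape time 1
(row=0, col=2): c = -1.2450 + 1.3500i → escape time 2
(row=0, col=3): c = -1.0025 + 1.3500i → escape time 2
(row=0, col=4): c = -0.7600 + 1.3500i → escape time 2
(row=1, col=0): c = -1.7300 + 1.0025i → escape time 2
(row=1, col=1): c = -1.4875 + 1.0025i → escape time 3
(row=1, col=2): c = -1.2450 + 1.0025i → escape time 3
(row=1, col=3): c = -1.0025 + 1.0025i → escape time 3
(row=1, col=4): c = -0.7600 + 1.0025i → escape time 3
(row=2, col=0): c = -1.7300 + 0.6550i → escape time 3
(row=2, col=1): c = -1.4875 + 0.6550i → escape time 3
(row=2, col=2): c = -1.2450 + 0.6550i → escape time 3
(row=2, col=3): c = -1.0025 + 0.6550i → escape time 4
(row=2, col=4): c = -0.7600 + 0.6550i → escape time 5
(row=3, col=0): c = -1.7300 + 0.3075i → escape time 4
(row=3, col=1): c = -1.4875 + 0.3075i → escape time 5
(row=3, col=2): c = -1.2450 + 0.3075i → escape time 9
(row=3, col=3): c = -1.0025 + 0.3075i → escape time 9
(row=3, col=4): c = -0.7600 + 0.3075i → escape time 9
(row=4, col=0): c = -1.7300 + -0.0400i → escape time 7
(row=4, col=1): c = -1.4875 + -0.0400i → escape time 9
(row=4, col=2): c = -1.2450 + -0.0400i → escape time 9
(row=4, col=3): c = -1.0025 + -0.0400i → escape time 9
(row=4, col=4): c = -0.7600 + -0.0400i → escape time 9

Answer: 11222
23333
33345
45999
79999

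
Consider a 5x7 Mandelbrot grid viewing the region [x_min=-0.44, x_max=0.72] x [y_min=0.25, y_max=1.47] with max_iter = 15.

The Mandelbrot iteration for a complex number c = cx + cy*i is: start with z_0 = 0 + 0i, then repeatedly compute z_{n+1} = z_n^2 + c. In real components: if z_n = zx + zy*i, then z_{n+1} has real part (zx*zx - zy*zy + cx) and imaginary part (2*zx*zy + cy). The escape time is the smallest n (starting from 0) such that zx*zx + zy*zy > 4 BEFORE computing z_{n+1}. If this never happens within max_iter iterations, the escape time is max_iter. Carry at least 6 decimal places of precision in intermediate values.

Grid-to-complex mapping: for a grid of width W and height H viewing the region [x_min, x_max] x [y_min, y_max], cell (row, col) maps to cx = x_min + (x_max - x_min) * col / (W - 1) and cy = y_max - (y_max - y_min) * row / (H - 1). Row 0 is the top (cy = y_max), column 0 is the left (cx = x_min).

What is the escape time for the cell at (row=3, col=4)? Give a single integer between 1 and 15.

Answer: 2

Derivation:
z_0 = 0 + 0i, c = 0.7200 + 0.8600i
Iter 1: z = 0.7200 + 0.8600i, |z|^2 = 1.2580
Iter 2: z = 0.4988 + 2.0984i, |z|^2 = 4.6521
Escaped at iteration 2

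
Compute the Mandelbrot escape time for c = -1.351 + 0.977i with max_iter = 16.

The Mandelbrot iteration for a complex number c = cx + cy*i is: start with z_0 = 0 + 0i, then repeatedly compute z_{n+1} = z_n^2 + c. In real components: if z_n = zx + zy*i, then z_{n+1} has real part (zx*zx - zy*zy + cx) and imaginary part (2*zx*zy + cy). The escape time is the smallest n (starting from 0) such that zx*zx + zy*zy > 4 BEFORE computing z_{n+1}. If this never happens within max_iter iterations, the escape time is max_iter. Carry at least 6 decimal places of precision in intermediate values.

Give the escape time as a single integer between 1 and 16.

z_0 = 0 + 0i, c = -1.3510 + 0.9770i
Iter 1: z = -1.3510 + 0.9770i, |z|^2 = 2.7797
Iter 2: z = -0.4803 + -1.6629i, |z|^2 = 2.9958
Iter 3: z = -3.8854 + 2.5744i, |z|^2 = 21.7238
Escaped at iteration 3

Answer: 3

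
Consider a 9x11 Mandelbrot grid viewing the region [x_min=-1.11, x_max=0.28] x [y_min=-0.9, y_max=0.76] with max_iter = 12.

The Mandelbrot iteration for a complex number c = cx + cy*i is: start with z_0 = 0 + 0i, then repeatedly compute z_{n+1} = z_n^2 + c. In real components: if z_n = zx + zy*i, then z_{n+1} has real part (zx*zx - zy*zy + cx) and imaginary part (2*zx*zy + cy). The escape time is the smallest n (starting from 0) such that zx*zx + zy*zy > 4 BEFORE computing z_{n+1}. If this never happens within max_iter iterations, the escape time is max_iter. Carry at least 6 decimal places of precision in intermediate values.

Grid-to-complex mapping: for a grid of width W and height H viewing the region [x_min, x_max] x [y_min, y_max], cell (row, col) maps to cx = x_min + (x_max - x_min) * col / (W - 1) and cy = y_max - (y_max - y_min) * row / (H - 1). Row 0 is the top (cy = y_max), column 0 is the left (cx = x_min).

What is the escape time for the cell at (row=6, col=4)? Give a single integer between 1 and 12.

z_0 = 0 + 0i, c = -0.4150 + -0.2360i
Iter 1: z = -0.4150 + -0.2360i, |z|^2 = 0.2279
Iter 2: z = -0.2985 + -0.0401i, |z|^2 = 0.0907
Iter 3: z = -0.3275 + -0.2121i, |z|^2 = 0.1522
Iter 4: z = -0.3527 + -0.0971i, |z|^2 = 0.1338
Iter 5: z = -0.3000 + -0.1675i, |z|^2 = 0.1181
Iter 6: z = -0.3530 + -0.1355i, |z|^2 = 0.1430
Iter 7: z = -0.3087 + -0.1403i, |z|^2 = 0.1150
Iter 8: z = -0.3394 + -0.1493i, |z|^2 = 0.1375
Iter 9: z = -0.3221 + -0.1346i, |z|^2 = 0.1219
Iter 10: z = -0.3294 + -0.1493i, |z|^2 = 0.1308
Iter 11: z = -0.3288 + -0.1377i, |z|^2 = 0.1271

Answer: 12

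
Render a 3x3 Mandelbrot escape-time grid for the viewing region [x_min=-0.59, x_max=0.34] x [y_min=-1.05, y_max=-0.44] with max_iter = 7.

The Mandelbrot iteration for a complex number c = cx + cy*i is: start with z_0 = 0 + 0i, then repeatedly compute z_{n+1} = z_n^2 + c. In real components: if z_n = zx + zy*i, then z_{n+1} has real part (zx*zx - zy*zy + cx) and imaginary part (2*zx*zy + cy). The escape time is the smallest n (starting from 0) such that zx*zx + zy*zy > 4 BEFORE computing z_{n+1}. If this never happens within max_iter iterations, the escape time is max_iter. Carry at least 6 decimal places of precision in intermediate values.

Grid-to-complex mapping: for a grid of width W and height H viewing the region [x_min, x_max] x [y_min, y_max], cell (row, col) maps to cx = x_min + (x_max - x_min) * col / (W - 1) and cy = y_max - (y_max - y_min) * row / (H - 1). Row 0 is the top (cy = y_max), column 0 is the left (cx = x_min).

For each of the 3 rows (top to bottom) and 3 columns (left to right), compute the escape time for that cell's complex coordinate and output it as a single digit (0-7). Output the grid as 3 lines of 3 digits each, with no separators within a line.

(row=0, col=0): c = -0.5900 + -0.4400i → escape time 7
(row=0, col=1): c = -0.1250 + -0.4400i → escape time 7
(row=0, col=2): c = 0.3400 + -0.4400i → escape time 7
(row=1, col=0): c = -0.5900 + -0.7450i → escape time 6
(row=1, col=1): c = -0.1250 + -0.7450i → escape time 7
(row=1, col=2): c = 0.3400 + -0.7450i → escape time 5
(row=2, col=0): c = -0.5900 + -1.0500i → escape time 4
(row=2, col=1): c = -0.1250 + -1.0500i → escape time 7
(row=2, col=2): c = 0.3400 + -1.0500i → escape time 3

Answer: 777
675
473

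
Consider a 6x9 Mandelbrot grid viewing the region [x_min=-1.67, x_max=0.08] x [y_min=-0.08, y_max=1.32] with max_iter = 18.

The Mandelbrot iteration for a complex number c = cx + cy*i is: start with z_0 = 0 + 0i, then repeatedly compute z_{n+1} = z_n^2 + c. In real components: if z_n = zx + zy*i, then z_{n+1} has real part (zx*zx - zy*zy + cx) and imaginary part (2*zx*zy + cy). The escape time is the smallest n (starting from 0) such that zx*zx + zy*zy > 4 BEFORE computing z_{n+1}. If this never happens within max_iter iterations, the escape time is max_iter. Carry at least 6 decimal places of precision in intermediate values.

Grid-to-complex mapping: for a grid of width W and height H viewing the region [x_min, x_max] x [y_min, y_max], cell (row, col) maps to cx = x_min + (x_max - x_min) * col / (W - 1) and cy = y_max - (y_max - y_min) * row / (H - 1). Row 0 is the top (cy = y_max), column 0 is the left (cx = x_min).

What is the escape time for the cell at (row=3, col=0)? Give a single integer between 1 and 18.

Answer: 3

Derivation:
z_0 = 0 + 0i, c = -1.6700 + 0.7950i
Iter 1: z = -1.6700 + 0.7950i, |z|^2 = 3.4209
Iter 2: z = 0.4869 + -1.8603i, |z|^2 = 3.6978
Iter 3: z = -4.8937 + -1.0165i, |z|^2 = 24.9812
Escaped at iteration 3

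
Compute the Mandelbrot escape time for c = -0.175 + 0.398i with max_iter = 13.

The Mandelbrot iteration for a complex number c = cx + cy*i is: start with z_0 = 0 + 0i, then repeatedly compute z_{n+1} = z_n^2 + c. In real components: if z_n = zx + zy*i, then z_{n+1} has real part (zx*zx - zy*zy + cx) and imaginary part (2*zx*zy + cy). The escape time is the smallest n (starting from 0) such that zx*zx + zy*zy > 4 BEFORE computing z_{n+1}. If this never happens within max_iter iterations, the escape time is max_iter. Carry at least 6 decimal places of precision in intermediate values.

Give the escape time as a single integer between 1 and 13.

Answer: 13

Derivation:
z_0 = 0 + 0i, c = -0.1750 + 0.3980i
Iter 1: z = -0.1750 + 0.3980i, |z|^2 = 0.1890
Iter 2: z = -0.3028 + 0.2587i, |z|^2 = 0.1586
Iter 3: z = -0.1503 + 0.2413i, |z|^2 = 0.0808
Iter 4: z = -0.2107 + 0.3255i, |z|^2 = 0.1503
Iter 5: z = -0.2366 + 0.2609i, |z|^2 = 0.1240
Iter 6: z = -0.1871 + 0.2746i, |z|^2 = 0.1104
Iter 7: z = -0.2154 + 0.2953i, |z|^2 = 0.1336
Iter 8: z = -0.2158 + 0.2708i, |z|^2 = 0.1199
Iter 9: z = -0.2018 + 0.2811i, |z|^2 = 0.1197
Iter 10: z = -0.2133 + 0.2845i, |z|^2 = 0.1265
Iter 11: z = -0.2105 + 0.2766i, |z|^2 = 0.1208
Iter 12: z = -0.2072 + 0.2816i, |z|^2 = 0.1222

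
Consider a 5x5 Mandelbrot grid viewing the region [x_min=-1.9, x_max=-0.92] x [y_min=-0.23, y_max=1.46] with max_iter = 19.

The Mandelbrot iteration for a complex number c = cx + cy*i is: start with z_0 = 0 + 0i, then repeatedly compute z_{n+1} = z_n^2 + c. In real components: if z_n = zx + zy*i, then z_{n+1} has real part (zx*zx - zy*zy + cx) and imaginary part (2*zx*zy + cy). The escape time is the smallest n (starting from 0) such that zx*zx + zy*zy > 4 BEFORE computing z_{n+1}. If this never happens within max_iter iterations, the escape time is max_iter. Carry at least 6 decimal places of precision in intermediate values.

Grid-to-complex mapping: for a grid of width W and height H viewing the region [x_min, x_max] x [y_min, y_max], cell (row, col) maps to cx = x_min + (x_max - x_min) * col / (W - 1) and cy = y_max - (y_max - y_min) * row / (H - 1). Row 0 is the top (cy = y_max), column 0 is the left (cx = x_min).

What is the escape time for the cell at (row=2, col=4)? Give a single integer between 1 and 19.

Answer: 5

Derivation:
z_0 = 0 + 0i, c = -0.9200 + 0.6150i
Iter 1: z = -0.9200 + 0.6150i, |z|^2 = 1.2246
Iter 2: z = -0.4518 + -0.5166i, |z|^2 = 0.4710
Iter 3: z = -0.9827 + 1.0818i, |z|^2 = 2.1361
Iter 4: z = -1.1246 + -1.5113i, |z|^2 = 3.5487
Iter 5: z = -1.9393 + 4.0141i, |z|^2 = 19.8742
Escaped at iteration 5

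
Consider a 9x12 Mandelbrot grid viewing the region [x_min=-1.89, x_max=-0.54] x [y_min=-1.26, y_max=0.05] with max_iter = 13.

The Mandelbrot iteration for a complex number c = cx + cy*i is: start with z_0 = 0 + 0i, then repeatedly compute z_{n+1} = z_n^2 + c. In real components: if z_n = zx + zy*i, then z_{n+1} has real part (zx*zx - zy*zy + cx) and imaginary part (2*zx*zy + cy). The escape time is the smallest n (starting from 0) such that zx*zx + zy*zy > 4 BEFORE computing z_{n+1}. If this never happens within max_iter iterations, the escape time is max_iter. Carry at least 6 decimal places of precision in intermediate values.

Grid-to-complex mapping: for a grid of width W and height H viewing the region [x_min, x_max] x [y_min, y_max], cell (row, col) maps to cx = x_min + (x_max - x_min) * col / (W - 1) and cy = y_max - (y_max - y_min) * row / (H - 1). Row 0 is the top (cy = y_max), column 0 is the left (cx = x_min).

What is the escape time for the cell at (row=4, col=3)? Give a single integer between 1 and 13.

Answer: 4

Derivation:
z_0 = 0 + 0i, c = -1.3838 + -0.4264i
Iter 1: z = -1.3838 + -0.4264i, |z|^2 = 2.0966
Iter 2: z = 0.3492 + 0.7536i, |z|^2 = 0.6899
Iter 3: z = -1.8297 + 0.1000i, |z|^2 = 3.3578
Iter 4: z = 1.9541 + -0.7923i, |z|^2 = 4.4460
Escaped at iteration 4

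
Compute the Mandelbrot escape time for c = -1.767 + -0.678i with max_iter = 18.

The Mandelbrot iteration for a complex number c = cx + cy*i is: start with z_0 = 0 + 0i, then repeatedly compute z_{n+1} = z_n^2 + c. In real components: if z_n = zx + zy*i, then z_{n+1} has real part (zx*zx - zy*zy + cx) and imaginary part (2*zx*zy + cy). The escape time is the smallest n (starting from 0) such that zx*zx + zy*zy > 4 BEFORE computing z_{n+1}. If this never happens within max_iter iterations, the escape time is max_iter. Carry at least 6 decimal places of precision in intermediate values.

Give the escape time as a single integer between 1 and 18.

z_0 = 0 + 0i, c = -1.7670 + -0.6780i
Iter 1: z = -1.7670 + -0.6780i, |z|^2 = 3.5820
Iter 2: z = 0.8956 + 1.7181i, |z|^2 = 3.7538
Iter 3: z = -3.9166 + 2.3994i, |z|^2 = 21.0968
Escaped at iteration 3

Answer: 3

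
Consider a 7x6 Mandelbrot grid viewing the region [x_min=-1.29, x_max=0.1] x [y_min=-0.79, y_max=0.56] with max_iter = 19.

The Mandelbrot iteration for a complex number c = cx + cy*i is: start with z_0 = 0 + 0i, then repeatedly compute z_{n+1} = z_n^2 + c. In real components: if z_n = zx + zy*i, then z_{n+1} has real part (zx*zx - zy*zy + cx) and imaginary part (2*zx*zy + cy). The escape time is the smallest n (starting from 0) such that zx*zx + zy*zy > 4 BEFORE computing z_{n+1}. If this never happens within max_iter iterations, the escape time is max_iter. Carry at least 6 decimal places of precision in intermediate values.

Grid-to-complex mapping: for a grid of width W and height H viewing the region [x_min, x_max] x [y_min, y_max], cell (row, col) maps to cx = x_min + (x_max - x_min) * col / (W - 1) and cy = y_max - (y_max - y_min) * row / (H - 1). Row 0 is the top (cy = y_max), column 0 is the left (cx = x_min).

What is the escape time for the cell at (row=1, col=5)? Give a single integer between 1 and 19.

Answer: 19

Derivation:
z_0 = 0 + 0i, c = -0.1317 + 0.2900i
Iter 1: z = -0.1317 + 0.2900i, |z|^2 = 0.1014
Iter 2: z = -0.1984 + 0.2136i, |z|^2 = 0.0850
Iter 3: z = -0.1379 + 0.2052i, |z|^2 = 0.0611
Iter 4: z = -0.1548 + 0.2334i, |z|^2 = 0.0784
Iter 5: z = -0.1622 + 0.2178i, |z|^2 = 0.0737
Iter 6: z = -0.1528 + 0.2194i, |z|^2 = 0.0715
Iter 7: z = -0.1564 + 0.2230i, |z|^2 = 0.0742
Iter 8: z = -0.1569 + 0.2202i, |z|^2 = 0.0731
Iter 9: z = -0.1556 + 0.2209i, |z|^2 = 0.0730
Iter 10: z = -0.1563 + 0.2213i, |z|^2 = 0.0734
Iter 11: z = -0.1562 + 0.2208i, |z|^2 = 0.0732
Iter 12: z = -0.1560 + 0.2210i, |z|^2 = 0.0732
Iter 13: z = -0.1562 + 0.2210i, |z|^2 = 0.0732
Iter 14: z = -0.1561 + 0.2210i, |z|^2 = 0.0732
Iter 15: z = -0.1561 + 0.2210i, |z|^2 = 0.0732
Iter 16: z = -0.1561 + 0.2210i, |z|^2 = 0.0732
Iter 17: z = -0.1561 + 0.2210i, |z|^2 = 0.0732
Iter 18: z = -0.1561 + 0.2210i, |z|^2 = 0.0732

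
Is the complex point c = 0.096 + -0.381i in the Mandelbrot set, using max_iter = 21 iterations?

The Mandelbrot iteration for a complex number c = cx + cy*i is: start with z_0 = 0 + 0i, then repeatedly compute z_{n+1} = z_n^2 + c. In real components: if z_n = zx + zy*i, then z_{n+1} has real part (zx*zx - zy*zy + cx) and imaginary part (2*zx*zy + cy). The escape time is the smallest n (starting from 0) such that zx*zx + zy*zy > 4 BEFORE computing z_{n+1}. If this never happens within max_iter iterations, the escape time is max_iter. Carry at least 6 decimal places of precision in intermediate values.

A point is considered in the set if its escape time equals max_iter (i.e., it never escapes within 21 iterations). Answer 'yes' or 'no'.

z_0 = 0 + 0i, c = 0.0960 + -0.3810i
Iter 1: z = 0.0960 + -0.3810i, |z|^2 = 0.1544
Iter 2: z = -0.0399 + -0.4542i, |z|^2 = 0.2078
Iter 3: z = -0.1087 + -0.3447i, |z|^2 = 0.1306
Iter 4: z = -0.0110 + -0.3061i, |z|^2 = 0.0938
Iter 5: z = 0.0024 + -0.3743i, |z|^2 = 0.1401
Iter 6: z = -0.0441 + -0.3828i, |z|^2 = 0.1485
Iter 7: z = -0.0486 + -0.3473i, |z|^2 = 0.1230
Iter 8: z = -0.0222 + -0.3472i, |z|^2 = 0.1211
Iter 9: z = -0.0241 + -0.3656i, |z|^2 = 0.1342
Iter 10: z = -0.0371 + -0.3634i, |z|^2 = 0.1334
Iter 11: z = -0.0347 + -0.3541i, |z|^2 = 0.1266
Iter 12: z = -0.0282 + -0.3564i, |z|^2 = 0.1278
Iter 13: z = -0.0303 + -0.3609i, |z|^2 = 0.1312
Iter 14: z = -0.0334 + -0.3592i, |z|^2 = 0.1301
Iter 15: z = -0.0319 + -0.3570i, |z|^2 = 0.1285
Iter 16: z = -0.0305 + -0.3582i, |z|^2 = 0.1293
Iter 17: z = -0.0314 + -0.3592i, |z|^2 = 0.1300
Iter 18: z = -0.0320 + -0.3584i, |z|^2 = 0.1295
Iter 19: z = -0.0315 + -0.3580i, |z|^2 = 0.1292
Iter 20: z = -0.0312 + -0.3585i, |z|^2 = 0.1295
Did not escape in 21 iterations → in set

Answer: yes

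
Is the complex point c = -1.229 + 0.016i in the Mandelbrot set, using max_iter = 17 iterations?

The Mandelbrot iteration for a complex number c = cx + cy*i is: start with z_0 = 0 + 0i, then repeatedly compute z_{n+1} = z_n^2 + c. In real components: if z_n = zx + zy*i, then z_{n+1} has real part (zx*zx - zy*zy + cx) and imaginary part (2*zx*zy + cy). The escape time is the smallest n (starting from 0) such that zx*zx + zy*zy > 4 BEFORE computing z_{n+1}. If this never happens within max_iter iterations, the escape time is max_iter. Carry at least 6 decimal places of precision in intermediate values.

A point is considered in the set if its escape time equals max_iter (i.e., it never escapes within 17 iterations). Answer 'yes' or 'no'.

Answer: yes

Derivation:
z_0 = 0 + 0i, c = -1.2290 + 0.0160i
Iter 1: z = -1.2290 + 0.0160i, |z|^2 = 1.5107
Iter 2: z = 0.2812 + -0.0233i, |z|^2 = 0.0796
Iter 3: z = -1.1505 + 0.0029i, |z|^2 = 1.3236
Iter 4: z = 0.0946 + 0.0094i, |z|^2 = 0.0090
Iter 5: z = -1.2201 + 0.0178i, |z|^2 = 1.4891
Iter 6: z = 0.2594 + -0.0274i, |z|^2 = 0.0681
Iter 7: z = -1.1624 + 0.0018i, |z|^2 = 1.3513
Iter 8: z = 0.1223 + 0.0118i, |z|^2 = 0.0151
Iter 9: z = -1.2142 + 0.0189i, |z|^2 = 1.4746
Iter 10: z = 0.2449 + -0.0299i, |z|^2 = 0.0609
Iter 11: z = -1.1699 + 0.0014i, |z|^2 = 1.3687
Iter 12: z = 0.1397 + 0.0128i, |z|^2 = 0.0197
Iter 13: z = -1.2096 + 0.0196i, |z|^2 = 1.4636
Iter 14: z = 0.2339 + -0.0314i, |z|^2 = 0.0557
Iter 15: z = -1.1753 + 0.0013i, |z|^2 = 1.3813
Iter 16: z = 0.1523 + 0.0129i, |z|^2 = 0.0234
Did not escape in 17 iterations → in set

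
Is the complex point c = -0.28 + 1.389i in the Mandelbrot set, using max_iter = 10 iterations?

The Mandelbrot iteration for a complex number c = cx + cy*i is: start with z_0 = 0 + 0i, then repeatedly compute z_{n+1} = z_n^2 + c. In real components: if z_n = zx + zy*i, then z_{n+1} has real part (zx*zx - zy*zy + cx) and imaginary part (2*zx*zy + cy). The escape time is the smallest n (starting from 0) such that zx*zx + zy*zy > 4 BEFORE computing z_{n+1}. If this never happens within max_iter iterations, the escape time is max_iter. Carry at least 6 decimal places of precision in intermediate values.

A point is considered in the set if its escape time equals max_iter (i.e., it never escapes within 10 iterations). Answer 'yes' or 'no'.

z_0 = 0 + 0i, c = -0.2800 + 1.3890i
Iter 1: z = -0.2800 + 1.3890i, |z|^2 = 2.0077
Iter 2: z = -2.1309 + 0.6112i, |z|^2 = 4.9143
Escaped at iteration 2

Answer: no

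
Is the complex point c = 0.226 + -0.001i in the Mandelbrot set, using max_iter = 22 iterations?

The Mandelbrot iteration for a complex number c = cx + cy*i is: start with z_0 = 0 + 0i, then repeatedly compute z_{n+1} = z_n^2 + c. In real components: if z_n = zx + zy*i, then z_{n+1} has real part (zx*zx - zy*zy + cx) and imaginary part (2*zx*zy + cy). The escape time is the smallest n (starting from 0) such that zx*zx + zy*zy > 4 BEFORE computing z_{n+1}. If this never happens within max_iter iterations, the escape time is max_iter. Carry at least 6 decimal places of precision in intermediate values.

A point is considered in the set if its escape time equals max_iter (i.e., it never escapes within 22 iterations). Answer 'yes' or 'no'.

z_0 = 0 + 0i, c = 0.2260 + -0.0010i
Iter 1: z = 0.2260 + -0.0010i, |z|^2 = 0.0511
Iter 2: z = 0.2771 + -0.0015i, |z|^2 = 0.0768
Iter 3: z = 0.3028 + -0.0018i, |z|^2 = 0.0917
Iter 4: z = 0.3177 + -0.0021i, |z|^2 = 0.1009
Iter 5: z = 0.3269 + -0.0023i, |z|^2 = 0.1069
Iter 6: z = 0.3329 + -0.0025i, |z|^2 = 0.1108
Iter 7: z = 0.3368 + -0.0027i, |z|^2 = 0.1134
Iter 8: z = 0.3394 + -0.0028i, |z|^2 = 0.1152
Iter 9: z = 0.3412 + -0.0029i, |z|^2 = 0.1164
Iter 10: z = 0.3424 + -0.0030i, |z|^2 = 0.1173
Iter 11: z = 0.3432 + -0.0030i, |z|^2 = 0.1178
Iter 12: z = 0.3438 + -0.0031i, |z|^2 = 0.1182
Iter 13: z = 0.3442 + -0.0031i, |z|^2 = 0.1185
Iter 14: z = 0.3445 + -0.0032i, |z|^2 = 0.1187
Iter 15: z = 0.3446 + -0.0032i, |z|^2 = 0.1188
Iter 16: z = 0.3448 + -0.0032i, |z|^2 = 0.1189
Iter 17: z = 0.3449 + -0.0032i, |z|^2 = 0.1189
Iter 18: z = 0.3449 + -0.0032i, |z|^2 = 0.1190
Iter 19: z = 0.3450 + -0.0032i, |z|^2 = 0.1190
Iter 20: z = 0.3450 + -0.0032i, |z|^2 = 0.1190
Iter 21: z = 0.3450 + -0.0032i, |z|^2 = 0.1190
Did not escape in 22 iterations → in set

Answer: yes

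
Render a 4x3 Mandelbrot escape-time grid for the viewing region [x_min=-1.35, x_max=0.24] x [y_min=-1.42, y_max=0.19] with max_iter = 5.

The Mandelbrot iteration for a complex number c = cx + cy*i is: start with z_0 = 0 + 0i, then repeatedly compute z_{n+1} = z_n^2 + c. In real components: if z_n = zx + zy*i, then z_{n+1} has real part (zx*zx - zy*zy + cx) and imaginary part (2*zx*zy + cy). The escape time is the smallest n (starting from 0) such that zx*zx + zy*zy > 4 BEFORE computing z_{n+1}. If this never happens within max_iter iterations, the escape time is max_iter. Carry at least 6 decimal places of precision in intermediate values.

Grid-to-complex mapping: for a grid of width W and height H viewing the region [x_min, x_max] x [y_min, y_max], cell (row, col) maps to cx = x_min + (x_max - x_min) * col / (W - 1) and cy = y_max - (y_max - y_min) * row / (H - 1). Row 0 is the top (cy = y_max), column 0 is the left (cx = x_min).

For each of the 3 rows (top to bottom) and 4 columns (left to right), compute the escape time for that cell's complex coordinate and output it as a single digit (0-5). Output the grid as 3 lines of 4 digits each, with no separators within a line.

(row=0, col=0): c = -1.3500 + 0.1900i → escape time 5
(row=0, col=1): c = -0.8200 + 0.1900i → escape time 5
(row=0, col=2): c = -0.2900 + 0.1900i → escape time 5
(row=0, col=3): c = 0.2400 + 0.1900i → escape time 5
(row=1, col=0): c = -1.3500 + -0.6150i → escape time 3
(row=1, col=1): c = -0.8200 + -0.6150i → escape time 5
(row=1, col=2): c = -0.2900 + -0.6150i → escape time 5
(row=1, col=3): c = 0.2400 + -0.6150i → escape time 5
(row=2, col=0): c = -1.3500 + -1.4200i → escape time 2
(row=2, col=1): c = -0.8200 + -1.4200i → escape time 2
(row=2, col=2): c = -0.2900 + -1.4200i → escape time 2
(row=2, col=3): c = 0.2400 + -1.4200i → escape time 2

Answer: 5555
3555
2222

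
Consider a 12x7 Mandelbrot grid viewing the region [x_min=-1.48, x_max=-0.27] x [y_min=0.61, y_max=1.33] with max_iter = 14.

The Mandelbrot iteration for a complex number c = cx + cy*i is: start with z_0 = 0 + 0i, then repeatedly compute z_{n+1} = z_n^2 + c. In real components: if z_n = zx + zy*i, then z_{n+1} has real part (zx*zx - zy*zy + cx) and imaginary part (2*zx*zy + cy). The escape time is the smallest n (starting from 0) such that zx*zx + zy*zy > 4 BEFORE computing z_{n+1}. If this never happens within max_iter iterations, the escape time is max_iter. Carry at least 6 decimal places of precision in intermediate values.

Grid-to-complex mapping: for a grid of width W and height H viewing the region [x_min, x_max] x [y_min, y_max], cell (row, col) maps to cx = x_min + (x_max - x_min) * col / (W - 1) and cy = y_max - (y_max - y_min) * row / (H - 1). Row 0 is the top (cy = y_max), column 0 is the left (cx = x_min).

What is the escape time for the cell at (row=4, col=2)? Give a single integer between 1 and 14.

Answer: 3

Derivation:
z_0 = 0 + 0i, c = -1.2600 + 0.8500i
Iter 1: z = -1.2600 + 0.8500i, |z|^2 = 2.3101
Iter 2: z = -0.3949 + -1.2920i, |z|^2 = 1.8252
Iter 3: z = -2.7733 + 1.8704i, |z|^2 = 11.1898
Escaped at iteration 3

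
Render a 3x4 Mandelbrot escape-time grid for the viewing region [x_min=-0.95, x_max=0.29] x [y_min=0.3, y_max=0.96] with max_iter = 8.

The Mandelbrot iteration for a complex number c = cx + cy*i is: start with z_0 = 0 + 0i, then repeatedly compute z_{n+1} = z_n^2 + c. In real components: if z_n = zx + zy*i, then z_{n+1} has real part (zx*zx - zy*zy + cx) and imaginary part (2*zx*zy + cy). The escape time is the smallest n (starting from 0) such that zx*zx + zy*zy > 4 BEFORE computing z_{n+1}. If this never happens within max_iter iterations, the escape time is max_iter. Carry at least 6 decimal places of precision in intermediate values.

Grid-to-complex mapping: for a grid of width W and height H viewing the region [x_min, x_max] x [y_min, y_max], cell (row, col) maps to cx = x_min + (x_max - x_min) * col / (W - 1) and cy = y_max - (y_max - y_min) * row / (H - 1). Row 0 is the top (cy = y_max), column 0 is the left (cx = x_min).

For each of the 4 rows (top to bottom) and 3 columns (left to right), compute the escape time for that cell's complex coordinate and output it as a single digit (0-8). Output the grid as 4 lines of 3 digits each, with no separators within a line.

Answer: 354
485
588
888

Derivation:
(row=0, col=0): c = -0.9500 + 0.9600i → escape time 3
(row=0, col=1): c = -0.3300 + 0.9600i → escape time 5
(row=0, col=2): c = 0.2900 + 0.9600i → escape time 4
(row=1, col=0): c = -0.9500 + 0.7400i → escape time 4
(row=1, col=1): c = -0.3300 + 0.7400i → escape time 8
(row=1, col=2): c = 0.2900 + 0.7400i → escape time 5
(row=2, col=0): c = -0.9500 + 0.5200i → escape time 5
(row=2, col=1): c = -0.3300 + 0.5200i → escape time 8
(row=2, col=2): c = 0.2900 + 0.5200i → escape time 8
(row=3, col=0): c = -0.9500 + 0.3000i → escape time 8
(row=3, col=1): c = -0.3300 + 0.3000i → escape time 8
(row=3, col=2): c = 0.2900 + 0.3000i → escape time 8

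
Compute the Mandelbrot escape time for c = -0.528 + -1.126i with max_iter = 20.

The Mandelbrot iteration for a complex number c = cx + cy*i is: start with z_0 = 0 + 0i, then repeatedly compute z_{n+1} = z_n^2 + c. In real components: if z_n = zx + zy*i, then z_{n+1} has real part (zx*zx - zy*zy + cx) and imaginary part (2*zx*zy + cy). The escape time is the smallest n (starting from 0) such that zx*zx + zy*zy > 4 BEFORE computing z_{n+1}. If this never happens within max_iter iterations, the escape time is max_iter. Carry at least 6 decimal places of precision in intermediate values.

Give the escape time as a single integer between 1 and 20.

z_0 = 0 + 0i, c = -0.5280 + -1.1260i
Iter 1: z = -0.5280 + -1.1260i, |z|^2 = 1.5467
Iter 2: z = -1.5171 + 0.0631i, |z|^2 = 2.3055
Iter 3: z = 1.7696 + -1.3173i, |z|^2 = 4.8668
Escaped at iteration 3

Answer: 3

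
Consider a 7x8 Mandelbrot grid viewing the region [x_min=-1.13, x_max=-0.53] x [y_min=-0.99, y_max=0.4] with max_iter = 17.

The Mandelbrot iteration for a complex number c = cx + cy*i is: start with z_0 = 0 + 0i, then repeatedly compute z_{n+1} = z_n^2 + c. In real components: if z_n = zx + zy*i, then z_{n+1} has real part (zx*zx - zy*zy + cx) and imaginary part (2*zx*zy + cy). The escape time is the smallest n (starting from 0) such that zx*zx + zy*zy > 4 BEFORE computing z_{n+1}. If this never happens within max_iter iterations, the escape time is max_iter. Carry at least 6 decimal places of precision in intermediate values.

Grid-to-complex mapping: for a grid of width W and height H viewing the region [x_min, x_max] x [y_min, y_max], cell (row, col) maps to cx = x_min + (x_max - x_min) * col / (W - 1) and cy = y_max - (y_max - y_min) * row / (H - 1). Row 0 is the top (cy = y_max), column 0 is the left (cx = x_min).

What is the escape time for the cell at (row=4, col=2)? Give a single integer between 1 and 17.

Answer: 7

Derivation:
z_0 = 0 + 0i, c = -0.9300 + -0.3943i
Iter 1: z = -0.9300 + -0.3943i, |z|^2 = 1.0204
Iter 2: z = -0.2206 + 0.3391i, |z|^2 = 0.1636
Iter 3: z = -0.9963 + -0.5439i, |z|^2 = 1.2885
Iter 4: z = -0.2331 + 0.6895i, |z|^2 = 0.5297
Iter 5: z = -1.3510 + -0.7157i, |z|^2 = 2.3375
Iter 6: z = 0.3830 + 1.5396i, |z|^2 = 2.5170
Iter 7: z = -3.1537 + 0.7849i, |z|^2 = 10.5621
Escaped at iteration 7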